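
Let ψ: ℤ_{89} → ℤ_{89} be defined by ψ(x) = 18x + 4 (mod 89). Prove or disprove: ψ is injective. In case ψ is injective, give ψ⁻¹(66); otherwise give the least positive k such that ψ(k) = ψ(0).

If ψ(u) = ψ(v), then 18u ≡ 18v (mod 89). Because gcd(18, 89) = 1, we may cancel 18 to get u ≡ v (mod 89).
Hence ψ is injective.
We now compute 18⁻¹ mod 89 explicitly. Euclid's algorithm: 89 = 4·18 + 17, 18 = 1·17 + 1; back-substituting gives 1 = 5·18 − 1·89, so 18⁻¹ ≡ 5 (mod 89).
Since ψ is injective, we compute ψ⁻¹(66): solve 18x + 4 ≡ 66 (mod 89), i.e. 18x ≡ 62 (mod 89).
Multiplying by 18⁻¹ = 5 gives x ≡ 5·62 = 310 = 3·89 + 43 ≡ 43 (mod 89).
Check: ψ(43) = 18·43 + 4 = 778 = 8·89 + 66 ≡ 66 (mod 89).

43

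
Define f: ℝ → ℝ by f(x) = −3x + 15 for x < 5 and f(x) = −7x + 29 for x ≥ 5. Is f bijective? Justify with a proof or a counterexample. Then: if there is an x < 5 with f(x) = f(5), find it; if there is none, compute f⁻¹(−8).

37/7

Both pieces are strictly decreasing (slopes −3 and −7), so each is injective on its own interval.
The left piece maps (−∞, 5) onto (0, ∞); the right piece maps [5, ∞) onto (−∞, −6].
The images leave a gap (0 has no preimage), so f is not surjective, hence not bijective.
Because the two images are disjoint, no x < 5 has f(x) = f(5), so we compute f⁻¹(−8): −8 lies in (−∞, −6], so solve −7x + 29 = −8: x = (−8 − 29)/(−7) = 37/7.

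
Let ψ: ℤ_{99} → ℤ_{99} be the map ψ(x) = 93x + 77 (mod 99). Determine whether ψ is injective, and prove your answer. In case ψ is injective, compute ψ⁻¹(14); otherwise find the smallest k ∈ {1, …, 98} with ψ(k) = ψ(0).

By definition, injectivity means: for all a, b in the domain, ψ(a) = ψ(b) implies a = b.
We have gcd(93, 99) = 3 > 1. Taking a = 0 and b = 33: ψ(0) = 77 and ψ(33) = 93·33 + 77 = 3146 ≡ 77 (mod 99).
So ψ(0) = ψ(33) while 0 ≠ 33, therefore ψ is not injective.
Since ψ is not injective, we find the least positive k with ψ(k) = ψ(0): this means 93k ≡ 0 (mod 99), i.e. 99 ∣ 93k. Since gcd(93, 99) = 3, dividing through by 3 this holds exactly when 33 ∣ 31k, and as gcd(31, 33) = 1, exactly when 33 ∣ k.
The smallest positive such k is 33.

33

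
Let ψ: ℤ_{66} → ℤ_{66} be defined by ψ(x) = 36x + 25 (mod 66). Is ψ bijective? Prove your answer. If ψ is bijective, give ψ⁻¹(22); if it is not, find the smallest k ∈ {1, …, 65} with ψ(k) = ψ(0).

11

We have gcd(36, 66) = 6 > 1. Taking s = 0 and t = 11: ψ(0) = 25 and ψ(11) = 36·11 + 25 = 421 ≡ 25 (mod 66).
So ψ(0) = ψ(11) while 0 ≠ 11, thus ψ is not injective, hence not bijective.
Since ψ is not bijective, we find the least positive k with ψ(k) = ψ(0): this means 36k ≡ 0 (mod 66), i.e. 66 ∣ 36k. Since gcd(36, 66) = 6, dividing through by 6 this holds exactly when 11 ∣ 6k, and as gcd(6, 11) = 1, exactly when 11 ∣ k.
The smallest positive such k is 11.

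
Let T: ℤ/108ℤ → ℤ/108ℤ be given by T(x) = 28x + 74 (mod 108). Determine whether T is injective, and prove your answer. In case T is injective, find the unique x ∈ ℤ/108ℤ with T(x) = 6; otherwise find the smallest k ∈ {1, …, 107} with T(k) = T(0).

27

We have gcd(28, 108) = 4 > 1. Taking x_1 = 0 and x_2 = 27: T(0) = 74 and T(27) = 28·27 + 74 = 830 ≡ 74 (mod 108).
So T(0) = T(27) while 0 ≠ 27, hence T is not injective.
Since T is not injective, we find the least positive k with T(k) = T(0): this means 28k ≡ 0 (mod 108), i.e. 108 ∣ 28k. Since gcd(28, 108) = 4, dividing through by 4 this holds exactly when 27 ∣ 7k, and as gcd(7, 27) = 1, exactly when 27 ∣ k.
The smallest positive such k is 27.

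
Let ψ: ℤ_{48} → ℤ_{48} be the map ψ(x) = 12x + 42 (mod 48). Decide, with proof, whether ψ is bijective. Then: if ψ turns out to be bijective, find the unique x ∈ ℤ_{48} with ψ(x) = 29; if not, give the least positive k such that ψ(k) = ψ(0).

4

By definition, ψ is injective if ψ(u) = ψ(v) implies u = v.
We have gcd(12, 48) = 12 > 1. Taking u = 0 and v = 4: ψ(0) = 42 and ψ(4) = 12·4 + 42 = 90 ≡ 42 (mod 48).
So ψ(0) = ψ(4) while 0 ≠ 4, hence ψ is not injective, hence not bijective.
Since ψ is not bijective, we find the least positive k with ψ(k) = ψ(0): this means 12k ≡ 0 (mod 48), i.e. 48 ∣ 12k. Since gcd(12, 48) = 12, dividing through by 12 this holds exactly when 4 ∣ k.
The smallest positive such k is 4.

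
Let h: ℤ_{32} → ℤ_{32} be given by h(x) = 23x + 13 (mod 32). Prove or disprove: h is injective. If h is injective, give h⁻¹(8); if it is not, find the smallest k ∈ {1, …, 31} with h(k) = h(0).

29

By definition, injectivity means: for all a, b in the domain, h(a) = h(b) implies a = b.
Suppose h(a) = h(b) in ℤ_{32}. Then 23a + 13 ≡ 23b + 13 (mod 32), hence 23(a − b) ≡ 0 (mod 32).
Since gcd(23, 32) = 1, 23 is invertible modulo 32, hence a − b ≡ 0 (mod 32), i.e. a = b.
So h is injective.
We now compute 23⁻¹ mod 32 explicitly. Euclid's algorithm: 32 = 1·23 + 9, 23 = 2·9 + 5, 9 = 1·5 + 4, 5 = 1·4 + 1; back-substituting gives 1 = 7·23 − 5·32, so 23⁻¹ ≡ 7 (mod 32).
Since h is injective, we find h⁻¹(8): we need 23x ≡ 8 − 13 ≡ 27 (mod 32). Using 23⁻¹ = 7: x ≡ 7·27 = 189 = 5·32 + 29, so x = 29.
Check: h(29) = 23·29 + 13 = 680 = 21·32 + 8 ≡ 8 (mod 32).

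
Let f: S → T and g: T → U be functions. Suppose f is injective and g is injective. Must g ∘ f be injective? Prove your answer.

Suppose (g ∘ f)(u) = (g ∘ f)(v), i.e. g(f(u)) = g(f(v)).
Since g is injective, f(u) = f(v). Since f is injective, u = v. Hence g ∘ f is injective.

injective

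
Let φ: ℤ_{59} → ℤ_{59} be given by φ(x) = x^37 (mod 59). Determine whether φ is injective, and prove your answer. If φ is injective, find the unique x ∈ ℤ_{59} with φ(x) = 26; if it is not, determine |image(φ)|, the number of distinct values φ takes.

Since 59 is prime, the nonzero elements of ℤ_{59} form a cyclic group of order 58.
As gcd(37, 58) = 1, raising to the 37th power is a bijection on this group: if a^37 ≡ b^37 then (ab^{−1})^37 = 1, and the only element of order dividing gcd(37, 58) = 1 is 1, so a = b.
With φ(0) = 0 this makes φ injective on all of ℤ_{59}, hence bijective (finite equal-size domain and codomain). In particular φ is injective.
Since φ is injective, we find the preimage of 26. The inverse of x ↦ x^37 on (ℤ_{59})^× is x ↦ x^11, because 37·11 = 407 = 7·58 + 1 ≡ 1 (mod 58) and x^{58} = 1 for x ≠ 0 (Fermat). So φ⁻¹(26) = 26^11 mod 59.
Repeated squaring mod 59: 26^1 ≡ 26, 26^2 ≡ 26² = 676 ≡ 27, 26^4 ≡ 27² = 729 ≡ 21, 26^8 ≡ 21² = 441 ≡ 28. Since 11 = 8 + 2 + 1, 26^11 ≡ 28·27·26: 28·27 = 756 ≡ 48, then 48·26 = 1248 ≡ 9. So 26^11 ≡ 9 (mod 59).
Hence φ⁻¹(26) = 9.

9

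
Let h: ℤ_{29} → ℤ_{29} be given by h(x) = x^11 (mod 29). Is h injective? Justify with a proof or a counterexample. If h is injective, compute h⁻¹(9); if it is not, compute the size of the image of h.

Since 29 is prime, the nonzero elements of ℤ_{29} form a cyclic group of order 28.
As gcd(11, 28) = 1, raising to the 11th power is a bijection on this group: if x_1^11 ≡ x_2^11 then (x_1x_2^{−1})^11 = 1, and the only element of order dividing gcd(11, 28) = 1 is 1, so x_1 = x_2.
With h(0) = 0 this makes h injective on all of ℤ_{29}, hence bijective (finite equal-size domain and codomain). In particular h is injective.
Since h is injective, we find the preimage of 9. The inverse of x ↦ x^11 on (ℤ_{29})^× is x ↦ x^23, because 11·23 = 253 = 9·28 + 1 ≡ 1 (mod 28) and x^{28} = 1 for x ≠ 0 (Fermat). So h⁻¹(9) = 9^23 mod 29.
Repeated squaring mod 29: 9^1 ≡ 9, 9^2 ≡ 9² = 81 ≡ 23, 9^4 ≡ 23² = 529 ≡ 7, 9^8 ≡ 7² = 49 ≡ 20, 9^16 ≡ 20² = 400 ≡ 23. Since 23 = 16 + 4 + 2 + 1, 9^23 ≡ 23·7·23·9: 23·7 = 161 ≡ 16, then 16·23 = 368 ≡ 20, then 20·9 = 180 ≡ 6. So 9^23 ≡ 6 (mod 29).
Hence h⁻¹(9) = 6.

6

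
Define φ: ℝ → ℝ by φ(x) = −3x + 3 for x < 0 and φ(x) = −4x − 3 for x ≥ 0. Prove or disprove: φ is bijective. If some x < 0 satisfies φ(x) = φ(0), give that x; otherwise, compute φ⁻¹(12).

Both pieces are strictly decreasing (slopes −3 and −4), so each is injective on its own interval.
The left piece maps (−∞, 0) onto (3, ∞); the right piece maps [0, ∞) onto (−∞, −3].
The images leave a gap (3 has no preimage), so φ is not surjective, hence not bijective.
Because the two images are disjoint, no x < 0 has φ(x) = φ(0), so we compute φ⁻¹(12): 12 lies in (3, ∞), so solve −3x + 3 = 12: x = (12 − 3)/(−3) = −3.

-3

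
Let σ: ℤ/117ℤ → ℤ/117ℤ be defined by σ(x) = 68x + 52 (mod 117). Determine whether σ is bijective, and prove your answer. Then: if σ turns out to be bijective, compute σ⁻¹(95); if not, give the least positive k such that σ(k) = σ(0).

23

If σ(x_1) = σ(x_2), then 68x_1 ≡ 68x_2 (mod 117). Because gcd(68, 117) = 1, we may cancel 68 to get x_1 ≡ x_2 (mod 117).
We now compute 68⁻¹ mod 117 explicitly. Euclid's algorithm: 117 = 1·68 + 49, 68 = 1·49 + 19, 49 = 2·19 + 11, 19 = 1·11 + 8, 11 = 1·8 + 3, 8 = 2·3 + 2, 3 = 1·2 + 1; back-substituting gives 1 = 74·68 − 43·117, so 68⁻¹ ≡ 74 (mod 117).
Then y ↦ 74(y − 52) is a two-sided inverse to σ, so every y ∈ ℤ/117ℤ has a preimage.
So σ is bijective.
Since σ is bijective, we compute σ⁻¹(95): solve 68x + 52 ≡ 95 (mod 117), i.e. 68x ≡ 43 (mod 117).
Multiplying by 68⁻¹ = 74 gives x ≡ 74·43 = 3182 = 27·117 + 23 ≡ 23 (mod 117).
Check: σ(23) = 68·23 + 52 = 1616 = 13·117 + 95 ≡ 95 (mod 117).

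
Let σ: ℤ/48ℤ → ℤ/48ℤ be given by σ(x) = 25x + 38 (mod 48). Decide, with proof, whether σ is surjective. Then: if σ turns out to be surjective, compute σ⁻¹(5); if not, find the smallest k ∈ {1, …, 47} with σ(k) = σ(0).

Since gcd(25, 48) = 1, 25 is invertible modulo 48. Euclid's algorithm: 48 = 1·25 + 23, 25 = 1·23 + 2, 23 = 11·2 + 1; back-substituting gives 1 = 25·25 − 13·48, so 25⁻¹ ≡ 25 (mod 48).
Then y ↦ 25(y − 38) is a two-sided inverse to σ, so every y ∈ ℤ/48ℤ has a preimage.
So σ is surjective.
Since σ is surjective, we find σ⁻¹(5): we need 25x ≡ 5 − 38 ≡ 15 (mod 48). Using 25⁻¹ = 25: x ≡ 25·15 = 375 = 7·48 + 39, so x = 39.
Check: σ(39) = 25·39 + 38 = 1013 = 21·48 + 5 ≡ 5 (mod 48).

39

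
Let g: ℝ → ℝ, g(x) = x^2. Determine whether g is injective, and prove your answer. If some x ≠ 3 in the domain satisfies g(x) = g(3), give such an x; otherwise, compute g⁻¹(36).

g(3) = 9 = (−3)^2 = g(−3) (since 2 is even), with 3 ≠ −3. So g is not injective.
For the follow-up, such an x exists: taking x = −3 ∈ ℝ gives g(−3) = 9 = g(3) with −3 ≠ 3.

-3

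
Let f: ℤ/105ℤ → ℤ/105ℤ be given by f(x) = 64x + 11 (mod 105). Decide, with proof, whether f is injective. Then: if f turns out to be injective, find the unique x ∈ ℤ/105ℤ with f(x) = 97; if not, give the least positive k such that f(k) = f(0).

Recall that f is injective when f(x_1) = f(x_2) forces x_1 = x_2.
Suppose f(x_1) = f(x_2) in ℤ/105ℤ. Then 64x_1 + 11 ≡ 64x_2 + 11 (mod 105), thus 64(x_1 − x_2) ≡ 0 (mod 105).
Since gcd(64, 105) = 1, 64 is invertible modulo 105, thus x_1 − x_2 ≡ 0 (mod 105), i.e. x_1 = x_2.
Hence f is injective.
We now compute 64⁻¹ mod 105 explicitly. Euclid's algorithm: 105 = 1·64 + 41, 64 = 1·41 + 23, 41 = 1·23 + 18, 23 = 1·18 + 5, 18 = 3·5 + 3, 5 = 1·3 + 2, 3 = 1·2 + 1; back-substituting gives 1 = 64·64 − 39·105, so 64⁻¹ ≡ 64 (mod 105).
Since f is injective, we find f⁻¹(97): we need 64x ≡ 97 − 11 ≡ 86 (mod 105). Using 64⁻¹ = 64: x ≡ 64·86 = 5504 = 52·105 + 44, so x = 44.
Check: f(44) = 64·44 + 11 = 2827 = 26·105 + 97 ≡ 97 (mod 105).

44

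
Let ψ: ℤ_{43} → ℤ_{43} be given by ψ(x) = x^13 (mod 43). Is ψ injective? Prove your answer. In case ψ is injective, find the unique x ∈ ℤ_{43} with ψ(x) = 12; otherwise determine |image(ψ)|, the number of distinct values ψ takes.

Since 43 is prime, the nonzero elements of ℤ_{43} form a cyclic group of order 42.
As gcd(13, 42) = 1, raising to the 13th power is a bijection on this group: if a^13 ≡ b^13 then (ab^{−1})^13 = 1, and the only element of order dividing gcd(13, 42) = 1 is 1, so a = b.
With ψ(0) = 0 this makes ψ injective on all of ℤ_{43}, hence bijective (finite equal-size domain and codomain). In particular ψ is injective.
Since ψ is injective, we find the preimage of 12. The inverse of x ↦ x^13 on (ℤ_{43})^× is x ↦ x^13, because 13·13 = 169 = 4·42 + 1 ≡ 1 (mod 42) and x^{42} = 1 for x ≠ 0 (Fermat). So ψ⁻¹(12) = 12^13 mod 43.
Repeated squaring mod 43: 12^1 ≡ 12, 12^2 ≡ 12² = 144 ≡ 15, 12^4 ≡ 15² = 225 ≡ 10, 12^8 ≡ 10² = 100 ≡ 14. Since 13 = 8 + 4 + 1, 12^13 ≡ 14·10·12: 14·10 = 140 ≡ 11, then 11·12 = 132 ≡ 3. So 12^13 ≡ 3 (mod 43).
Hence ψ⁻¹(12) = 3.

3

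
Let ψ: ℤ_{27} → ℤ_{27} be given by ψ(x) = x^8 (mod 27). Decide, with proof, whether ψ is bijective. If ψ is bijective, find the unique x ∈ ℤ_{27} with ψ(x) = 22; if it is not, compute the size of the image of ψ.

10

ψ(0) = 0^8 = 0.
ψ(3): Repeated squaring mod 27: 3^1 ≡ 3, 3^2 ≡ 3² = 9, 3^4 ≡ 9² = 81 ≡ 0, 3^8 ≡ 0² = 0. So 3^8 ≡ 0 (mod 27).
So ψ(0) = ψ(3) = 0 while 0 ≠ 3, hence ψ is not injective, hence not bijective.
Since ψ is not bijective, we determine |image(ψ)|. Computing x^8 mod 27 for each x (by repeated squaring, reducing mod 27 at every step), the values ψ(0), ψ(1), …, ψ(26) are: 0, 1, 13, 0, 7, 16, 0, 4, 10, 0, 19, 22, 0, 25, 25, 0, 22, 19, 0, 10, 4, 0, 16, 7, 0, 13, 1.
The distinct values are {0, 1, 4, 7, 10, 13, 16, 19, 22, 25}; there are 10 of them.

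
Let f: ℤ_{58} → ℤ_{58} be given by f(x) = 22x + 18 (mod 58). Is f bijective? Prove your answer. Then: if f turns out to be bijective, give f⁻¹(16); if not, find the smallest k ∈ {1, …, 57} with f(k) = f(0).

29

We have gcd(22, 58) = 2 > 1. Taking u = 0 and v = 29: f(0) = 18 and f(29) = 22·29 + 18 = 656 ≡ 18 (mod 58).
So f(0) = f(29) while 0 ≠ 29, so f is not injective, hence not bijective.
Since f is not bijective, we find the least positive k with f(k) = f(0): this means 22k ≡ 0 (mod 58), i.e. 58 ∣ 22k. Since gcd(22, 58) = 2, dividing through by 2 this holds exactly when 29 ∣ 11k, and as gcd(11, 29) = 1, exactly when 29 ∣ k.
The smallest positive such k is 29.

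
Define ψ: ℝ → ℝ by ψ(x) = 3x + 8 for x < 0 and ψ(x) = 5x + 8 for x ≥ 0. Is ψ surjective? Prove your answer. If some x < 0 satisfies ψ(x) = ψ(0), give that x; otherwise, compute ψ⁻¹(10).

2/5

Both pieces are strictly increasing (slopes 3 and 5), so each is injective on its own interval.
The left piece maps (−∞, 0) onto (−∞, 8); the right piece maps [0, ∞) onto [8, ∞).
These images together cover ℝ, so ψ is surjective.
Because the two images are disjoint, no x < 0 has ψ(x) = ψ(0), so we compute ψ⁻¹(10): 10 lies in [8, ∞), so solve 5x + 8 = 10: x = (10 − 8)/5 = 2/5.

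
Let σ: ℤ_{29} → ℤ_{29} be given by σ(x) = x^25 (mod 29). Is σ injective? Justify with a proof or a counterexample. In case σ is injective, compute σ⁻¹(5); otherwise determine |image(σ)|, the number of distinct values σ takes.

Since 29 is prime, the nonzero elements of ℤ_{29} form a cyclic group of order 28.
As gcd(25, 28) = 1, raising to the 25th power is a bijection on this group: if u^25 ≡ v^25 then (uv^{−1})^25 = 1, and the only element of order dividing gcd(25, 28) = 1 is 1, so u = v.
With σ(0) = 0 this makes σ injective on all of ℤ_{29}, hence bijective (finite equal-size domain and codomain). In particular σ is injective.
Since σ is injective, we find the preimage of 5. The inverse of x ↦ x^25 on (ℤ_{29})^× is x ↦ x^9, because 25·9 = 225 = 8·28 + 1 ≡ 1 (mod 28) and x^{28} = 1 for x ≠ 0 (Fermat). So σ⁻¹(5) = 5^9 mod 29.
Repeated squaring mod 29: 5^1 ≡ 5, 5^2 ≡ 5² = 25, 5^4 ≡ 25² = 625 ≡ 16, 5^8 ≡ 16² = 256 ≡ 24. Since 9 = 8 + 1, 5^9 ≡ 24·5: 24·5 = 120 ≡ 4. So 5^9 ≡ 4 (mod 29).
Hence σ⁻¹(5) = 4.

4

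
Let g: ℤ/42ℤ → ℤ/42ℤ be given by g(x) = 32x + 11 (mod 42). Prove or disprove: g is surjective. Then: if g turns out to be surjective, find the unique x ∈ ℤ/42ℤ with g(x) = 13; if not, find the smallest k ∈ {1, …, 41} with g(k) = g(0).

21

Since gcd(32, 42) = 2, we have 32x ≡ 0 (mod 2) for all x, so g(x) ≡ 1 (mod 2).
But 0 ≢ 1 (mod 2), so 0 ∈ ℤ/42ℤ has no preimage. Thus g is not surjective.
Since g is not surjective, we find the least positive k with g(k) = g(0): this means 32k ≡ 0 (mod 42), i.e. 42 ∣ 32k. Since gcd(32, 42) = 2, dividing through by 2 this holds exactly when 21 ∣ 16k, and as gcd(16, 21) = 1, exactly when 21 ∣ k.
The smallest positive such k is 21.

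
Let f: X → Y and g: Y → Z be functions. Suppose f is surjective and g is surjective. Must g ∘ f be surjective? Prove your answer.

surjective

Let c ∈ Z. Since g is surjective, there is b ∈ Y with g(b) = c. Since f is surjective, there is a ∈ X with f(a) = b.
Then (g ∘ f)(a) = g(b) = c. Hence g ∘ f is surjective.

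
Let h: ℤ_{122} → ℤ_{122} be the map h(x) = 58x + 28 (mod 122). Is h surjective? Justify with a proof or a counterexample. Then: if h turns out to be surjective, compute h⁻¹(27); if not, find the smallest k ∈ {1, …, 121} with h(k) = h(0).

61

Since gcd(58, 122) = 2, we have 58x ≡ 0 (mod 2) for all x, so h(x) ≡ 0 (mod 2).
But 1 ≢ 0 (mod 2), so 1 ∈ ℤ_{122} has no preimage. Thus h is not surjective.
Since h is not surjective, we find the least positive k with h(k) = h(0): this means 58k ≡ 0 (mod 122), i.e. 122 ∣ 58k. Since gcd(58, 122) = 2, dividing through by 2 this holds exactly when 61 ∣ 29k, and as gcd(29, 61) = 1, exactly when 61 ∣ k.
The smallest positive such k is 61.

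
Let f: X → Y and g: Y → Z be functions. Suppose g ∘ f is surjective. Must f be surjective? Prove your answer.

not surjective

No. Take X = {1, 2}, Y = {1, 2, 3, 4}, Z = {1}, f(a) = 1 for every a ∈ X, and g(b) = 1 for every b ∈ Y.
Then g ∘ f is surjective onto {1}, but 4 ∈ Y has no preimage under f, so f is not surjective.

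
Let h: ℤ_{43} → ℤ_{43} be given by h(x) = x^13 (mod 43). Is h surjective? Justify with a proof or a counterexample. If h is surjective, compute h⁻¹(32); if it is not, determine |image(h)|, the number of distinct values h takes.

39

Since 43 is prime, the nonzero elements of ℤ_{43} form a cyclic group of order 42.
As gcd(13, 42) = 1, raising to the 13th power is a bijection on this group: if x_1^13 ≡ x_2^13 then (x_1x_2^{−1})^13 = 1, and the only element of order dividing gcd(13, 42) = 1 is 1, so x_1 = x_2.
With h(0) = 0 this makes h injective on all of ℤ_{43}, hence bijective (finite equal-size domain and codomain). In particular h is surjective.
Since h is surjective, we find the preimage of 32. The inverse of x ↦ x^13 on (ℤ_{43})^× is x ↦ x^13, because 13·13 = 169 = 4·42 + 1 ≡ 1 (mod 42) and x^{42} = 1 for x ≠ 0 (Fermat). So h⁻¹(32) = 32^13 mod 43.
Repeated squaring mod 43: 32^1 ≡ 32, 32^2 ≡ 32² = 1024 ≡ 35, 32^4 ≡ 35² = 1225 ≡ 21, 32^8 ≡ 21² = 441 ≡ 11. Since 13 = 8 + 4 + 1, 32^13 ≡ 11·21·32: 11·21 = 231 ≡ 16, then 16·32 = 512 ≡ 39. So 32^13 ≡ 39 (mod 43).
Hence h⁻¹(32) = 39.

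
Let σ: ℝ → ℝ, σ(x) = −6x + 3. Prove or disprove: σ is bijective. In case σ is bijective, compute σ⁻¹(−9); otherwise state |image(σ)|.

Recall: σ is injective when σ(u) = σ(v) forces u = v.
Suppose σ(u) = σ(v). Then −6u + 3 = −6v + 3, therefore −6u = −6v, thus u = v.
For any y ∈ ℝ, x = (y − 3)/(−6) satisfies σ(x) = y.
Therefore σ is bijective.
Since σ is bijective, we compute σ⁻¹(−9) = (−9 − 3)/(−6) = 2.

2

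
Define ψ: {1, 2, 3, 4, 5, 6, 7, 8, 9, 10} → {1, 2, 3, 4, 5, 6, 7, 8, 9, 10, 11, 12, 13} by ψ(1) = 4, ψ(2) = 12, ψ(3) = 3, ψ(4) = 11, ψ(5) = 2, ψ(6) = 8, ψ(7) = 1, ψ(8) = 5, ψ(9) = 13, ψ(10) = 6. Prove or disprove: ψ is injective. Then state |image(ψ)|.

10

The values ψ(1), …, ψ(10) are 4, 12, 3, 11, 2, 8, 1, 5, 13, 6 — all distinct.
So ψ(u) = ψ(v) only when u = v, and ψ is injective.
The image of ψ is {1, 2, 3, 4, 5, 6, 8, 11, 12, 13}, which has 10 elements.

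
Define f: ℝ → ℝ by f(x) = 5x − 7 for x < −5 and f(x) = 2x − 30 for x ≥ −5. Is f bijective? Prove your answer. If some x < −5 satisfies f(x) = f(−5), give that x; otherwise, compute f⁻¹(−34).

Both pieces are strictly increasing (slopes 5 and 2), so each is injective on its own interval.
The left piece maps (−∞, −5) onto (−∞, −32); the right piece maps [−5, ∞) onto [−40, ∞).
These images overlap. In particular f(−5) = −40 (right piece), and solving 5x − 7 = −40 on the left piece gives x = −33/5 < −5.
So f(−33/5) = f(−5) with −33/5 ≠ −5, and f is not injective, hence not bijective. This x = −33/5 is the requested value below −5.

-33/5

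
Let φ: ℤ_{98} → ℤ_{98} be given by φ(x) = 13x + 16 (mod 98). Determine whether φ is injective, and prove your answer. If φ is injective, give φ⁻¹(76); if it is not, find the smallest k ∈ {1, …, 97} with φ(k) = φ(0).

By definition, φ is injective when φ(u) = φ(v) forces u = v.
Suppose φ(u) = φ(v) in ℤ_{98}. Then 13u + 16 ≡ 13v + 16 (mod 98), thus 13(u − v) ≡ 0 (mod 98).
Since gcd(13, 98) = 1, 13 is invertible modulo 98, so u − v ≡ 0 (mod 98), i.e. u = v.
Therefore φ is injective.
We now compute 13⁻¹ mod 98 explicitly. Euclid's algorithm: 98 = 7·13 + 7, 13 = 1·7 + 6, 7 = 1·6 + 1; back-substituting gives 1 = 83·13 − 11·98, so 13⁻¹ ≡ 83 (mod 98).
Since φ is injective, we compute φ⁻¹(76): solve 13x + 16 ≡ 76 (mod 98), i.e. 13x ≡ 60 (mod 98).
Multiplying by 13⁻¹ = 83 gives x ≡ 83·60 = 4980 = 50·98 + 80 ≡ 80 (mod 98).
Check: φ(80) = 13·80 + 16 = 1056 = 10·98 + 76 ≡ 76 (mod 98).

80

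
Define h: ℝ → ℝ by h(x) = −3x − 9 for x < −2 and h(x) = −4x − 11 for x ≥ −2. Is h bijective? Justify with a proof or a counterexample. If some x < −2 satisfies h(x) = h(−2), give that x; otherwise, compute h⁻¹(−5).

Both pieces are strictly decreasing (slopes −3 and −4), so each is injective on its own interval.
The left piece maps (−∞, −2) onto (−3, ∞); the right piece maps [−2, ∞) onto (−∞, −3].
Since −3 = −3, the images partition ℝ: h is injective and surjective, hence bijective.
Because the two images are disjoint, no x < −2 has h(x) = h(−2), so we compute h⁻¹(−5): −5 lies in (−∞, −3], so solve −4x − 11 = −5: x = (−5 + 11)/(−4) = −3/2.

-3/2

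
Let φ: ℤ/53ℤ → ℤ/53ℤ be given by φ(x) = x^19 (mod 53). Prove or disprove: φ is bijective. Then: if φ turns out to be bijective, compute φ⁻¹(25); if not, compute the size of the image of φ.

Since 53 is prime, the nonzero elements of ℤ/53ℤ form a cyclic group of order 52.
As gcd(19, 52) = 1, raising to the 19th power is a bijection on this group: if x_1^19 ≡ x_2^19 then (x_1x_2^{−1})^19 = 1, and the only element of order dividing gcd(19, 52) = 1 is 1, so x_1 = x_2.
With φ(0) = 0 this makes φ injective on all of ℤ/53ℤ, hence bijective (finite equal-size domain and codomain). In particular φ is bijective.
Since φ is bijective, we find the preimage of 25. The inverse of x ↦ x^19 on (ℤ/53ℤ)^× is x ↦ x^11, because 19·11 = 209 = 4·52 + 1 ≡ 1 (mod 52) and x^{52} = 1 for x ≠ 0 (Fermat). So φ⁻¹(25) = 25^11 mod 53.
Repeated squaring mod 53: 25^1 ≡ 25, 25^2 ≡ 25² = 625 ≡ 42, 25^4 ≡ 42² = 1764 ≡ 15, 25^8 ≡ 15² = 225 ≡ 13. Since 11 = 8 + 2 + 1, 25^11 ≡ 13·42·25: 13·42 = 546 ≡ 16, then 16·25 = 400 ≡ 29. So 25^11 ≡ 29 (mod 53).
Hence φ⁻¹(25) = 29.

29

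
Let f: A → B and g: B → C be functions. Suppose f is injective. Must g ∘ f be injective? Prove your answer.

No. Take A = B = C = {1, 2}, f = identity (injective), and g(x) = 1 for every x.
Then (g ∘ f)(1) = 1 = (g ∘ f)(2) with 1 ≠ 2, so g ∘ f is not injective.

not injective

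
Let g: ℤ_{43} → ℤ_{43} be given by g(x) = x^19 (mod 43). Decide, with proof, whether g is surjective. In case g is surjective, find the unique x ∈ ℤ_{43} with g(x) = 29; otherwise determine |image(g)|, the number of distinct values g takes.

Since 43 is prime, the nonzero elements of ℤ_{43} form a cyclic group of order 42.
As gcd(19, 42) = 1, raising to the 19th power is a bijection on this group: if x_1^19 ≡ x_2^19 then (x_1x_2^{−1})^19 = 1, and the only element of order dividing gcd(19, 42) = 1 is 1, so x_1 = x_2.
With g(0) = 0 this makes g injective on all of ℤ_{43}, hence bijective (finite equal-size domain and codomain). In particular g is surjective.
Since g is surjective, we find the preimage of 29. The inverse of x ↦ x^19 on (ℤ_{43})^× is x ↦ x^31, because 19·31 = 589 = 14·42 + 1 ≡ 1 (mod 42) and x^{42} = 1 for x ≠ 0 (Fermat). So g⁻¹(29) = 29^31 mod 43.
Repeated squaring mod 43: 29^1 ≡ 29, 29^2 ≡ 29² = 841 ≡ 24, 29^4 ≡ 24² = 576 ≡ 17, 29^8 ≡ 17² = 289 ≡ 31, 29^16 ≡ 31² = 961 ≡ 15. Since 31 = 16 + 8 + 4 + 2 + 1, 29^31 ≡ 15·31·17·24·29: 15·31 = 465 ≡ 35, then 35·17 = 595 ≡ 36, then 36·24 = 864 ≡ 4, then 4·29 = 116 ≡ 30. So 29^31 ≡ 30 (mod 43).
Hence g⁻¹(29) = 30.

30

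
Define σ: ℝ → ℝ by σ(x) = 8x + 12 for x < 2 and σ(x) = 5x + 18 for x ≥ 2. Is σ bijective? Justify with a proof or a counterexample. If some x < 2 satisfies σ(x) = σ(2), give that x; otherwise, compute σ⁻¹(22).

5/4

Both pieces are strictly increasing (slopes 8 and 5), so each is injective on its own interval.
The left piece maps (−∞, 2) onto (−∞, 28); the right piece maps [2, ∞) onto [28, ∞).
Since 28 = 28, the images partition ℝ: σ is injective and surjective, hence bijective.
Because the two images are disjoint, no x < 2 has σ(x) = σ(2), so we compute σ⁻¹(22): 22 lies in (−∞, 28), so solve 8x + 12 = 22: x = (22 − 12)/8 = 5/4.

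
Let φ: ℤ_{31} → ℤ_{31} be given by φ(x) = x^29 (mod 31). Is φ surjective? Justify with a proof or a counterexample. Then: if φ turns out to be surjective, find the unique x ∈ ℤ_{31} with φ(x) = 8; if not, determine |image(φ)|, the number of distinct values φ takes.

Since 31 is prime, the nonzero elements of ℤ_{31} form a cyclic group of order 30.
As gcd(29, 30) = 1, raising to the 29th power is a bijection on this group: if s^29 ≡ t^29 then (st^{−1})^29 = 1, and the only element of order dividing gcd(29, 30) = 1 is 1, so s = t.
With φ(0) = 0 this makes φ injective on all of ℤ_{31}, hence bijective (finite equal-size domain and codomain). In particular φ is surjective.
Since φ is surjective, we find the preimage of 8. The inverse of x ↦ x^29 on (ℤ_{31})^× is x ↦ x^29, because 29·29 = 841 = 28·30 + 1 ≡ 1 (mod 30) and x^{30} = 1 for x ≠ 0 (Fermat). So φ⁻¹(8) = 8^29 mod 31.
Repeated squaring mod 31: 8^1 ≡ 8, 8^2 ≡ 8² = 64 ≡ 2, 8^4 ≡ 2² = 4, 8^8 ≡ 4² = 16, 8^16 ≡ 16² = 256 ≡ 8. Since 29 = 16 + 8 + 4 + 1, 8^29 ≡ 8·16·4·8: 8·16 = 128 ≡ 4, then 4·4 = 16, then 16·8 = 128 ≡ 4. So 8^29 ≡ 4 (mod 31).
Hence φ⁻¹(8) = 4.

4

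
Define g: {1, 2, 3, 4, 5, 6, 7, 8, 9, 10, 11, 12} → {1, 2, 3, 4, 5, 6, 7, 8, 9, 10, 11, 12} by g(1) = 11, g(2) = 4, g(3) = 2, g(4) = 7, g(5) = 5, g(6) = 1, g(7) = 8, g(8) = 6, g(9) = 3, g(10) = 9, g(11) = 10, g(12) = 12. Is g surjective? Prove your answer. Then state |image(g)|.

Every element of the codomain has a preimage: 1 = g(6), 2 = g(3), 3 = g(9), 4 = g(2), 5 = g(5), 6 = g(8), 7 = g(4), 8 = g(7), 9 = g(10), 10 = g(11), 11 = g(1), 12 = g(12).
Therefore g is surjective.
The image of g is {1, 2, 3, 4, 5, 6, 7, 8, 9, 10, 11, 12}, which has 12 elements.

12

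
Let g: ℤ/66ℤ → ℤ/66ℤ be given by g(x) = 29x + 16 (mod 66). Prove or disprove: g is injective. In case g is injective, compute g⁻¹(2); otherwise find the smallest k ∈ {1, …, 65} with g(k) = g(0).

Suppose g(x_1) = g(x_2) in ℤ/66ℤ. Then 29x_1 + 16 ≡ 29x_2 + 16 (mod 66), hence 29(x_1 − x_2) ≡ 0 (mod 66).
Since gcd(29, 66) = 1, 29 is invertible modulo 66, thus x_1 − x_2 ≡ 0 (mod 66), i.e. x_1 = x_2.
Therefore g is injective.
We now compute 29⁻¹ mod 66 explicitly. Euclid's algorithm: 66 = 2·29 + 8, 29 = 3·8 + 5, 8 = 1·5 + 3, 5 = 1·3 + 2, 3 = 1·2 + 1; back-substituting gives 1 = 41·29 − 18·66, so 29⁻¹ ≡ 41 (mod 66).
Since g is injective, we find g⁻¹(2): we need 29x ≡ 2 − 16 ≡ 52 (mod 66). Using 29⁻¹ = 41: x ≡ 41·52 = 2132 = 32·66 + 20, so x = 20.
Check: g(20) = 29·20 + 16 = 596 = 9·66 + 2 ≡ 2 (mod 66).

20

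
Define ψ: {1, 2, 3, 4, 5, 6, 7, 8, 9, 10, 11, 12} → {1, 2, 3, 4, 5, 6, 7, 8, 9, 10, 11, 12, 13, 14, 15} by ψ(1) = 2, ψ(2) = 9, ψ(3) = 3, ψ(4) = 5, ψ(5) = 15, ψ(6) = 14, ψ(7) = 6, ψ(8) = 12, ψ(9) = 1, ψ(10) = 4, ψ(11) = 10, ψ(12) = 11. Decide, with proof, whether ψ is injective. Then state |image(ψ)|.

The values ψ(1), …, ψ(12) are 2, 9, 3, 5, 15, 14, 6, 12, 1, 4, 10, 11 — all distinct.
So ψ(u) = ψ(v) only when u = v, and ψ is injective.
The image of ψ is {1, 2, 3, 4, 5, 6, 9, 10, 11, 12, 14, 15}, which has 12 elements.

12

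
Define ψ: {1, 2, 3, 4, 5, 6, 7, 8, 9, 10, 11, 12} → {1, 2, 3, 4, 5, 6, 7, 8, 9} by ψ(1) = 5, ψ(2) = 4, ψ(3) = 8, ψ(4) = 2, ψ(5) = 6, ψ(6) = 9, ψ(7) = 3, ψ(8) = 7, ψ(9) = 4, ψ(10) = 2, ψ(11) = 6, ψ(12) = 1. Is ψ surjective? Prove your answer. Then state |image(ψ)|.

Every element of the codomain has a preimage: 1 = ψ(12), 2 = ψ(4), 3 = ψ(7), 4 = ψ(2), 5 = ψ(1), 6 = ψ(5), 7 = ψ(8), 8 = ψ(3), 9 = ψ(6).
Hence ψ is surjective.
The image of ψ is {1, 2, 3, 4, 5, 6, 7, 8, 9}, which has 9 elements.

9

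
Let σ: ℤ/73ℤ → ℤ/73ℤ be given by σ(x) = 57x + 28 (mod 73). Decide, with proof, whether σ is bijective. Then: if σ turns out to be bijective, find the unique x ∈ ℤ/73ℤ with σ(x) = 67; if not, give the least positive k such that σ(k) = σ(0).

66

Suppose σ(s) = σ(t) in ℤ/73ℤ. Then 57s + 28 ≡ 57t + 28 (mod 73), so 57(s − t) ≡ 0 (mod 73).
Since gcd(57, 73) = 1, 57 is invertible modulo 73, thus s − t ≡ 0 (mod 73), i.e. s = t.
We now compute 57⁻¹ mod 73 explicitly. Euclid's algorithm: 73 = 1·57 + 16, 57 = 3·16 + 9, 16 = 1·9 + 7, 9 = 1·7 + 2, 7 = 3·2 + 1; back-substituting gives 1 = 41·57 − 32·73, so 57⁻¹ ≡ 41 (mod 73).
Then y ↦ 41(y − 28) is a two-sided inverse to σ, so every y ∈ ℤ/73ℤ has a preimage.
Hence σ is bijective.
Since σ is bijective, we compute σ⁻¹(67): solve 57x + 28 ≡ 67 (mod 73), i.e. 57x ≡ 39 (mod 73).
Multiplying by 57⁻¹ = 41 gives x ≡ 41·39 = 1599 = 21·73 + 66 ≡ 66 (mod 73).
Check: σ(66) = 57·66 + 28 = 3790 = 51·73 + 67 ≡ 67 (mod 73).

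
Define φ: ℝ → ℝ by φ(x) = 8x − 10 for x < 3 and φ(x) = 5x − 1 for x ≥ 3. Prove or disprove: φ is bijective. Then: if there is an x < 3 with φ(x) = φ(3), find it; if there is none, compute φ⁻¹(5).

15/8

Both pieces are strictly increasing (slopes 8 and 5), so each is injective on its own interval.
The left piece maps (−∞, 3) onto (−∞, 14); the right piece maps [3, ∞) onto [14, ∞).
Since 14 = 14, the images partition ℝ: φ is injective and surjective, hence bijective.
Because the two images are disjoint, no x < 3 has φ(x) = φ(3), so we compute φ⁻¹(5): 5 lies in (−∞, 14), so solve 8x − 10 = 5: x = (5 + 10)/8 = 15/8.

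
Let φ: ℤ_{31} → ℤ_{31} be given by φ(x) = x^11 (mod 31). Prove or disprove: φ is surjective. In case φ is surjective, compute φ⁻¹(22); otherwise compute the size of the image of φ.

Since 31 is prime, the nonzero elements of ℤ_{31} form a cyclic group of order 30.
As gcd(11, 30) = 1, raising to the 11th power is a bijection on this group: if u^11 ≡ v^11 then (uv^{−1})^11 = 1, and the only element of order dividing gcd(11, 30) = 1 is 1, so u = v.
With φ(0) = 0 this makes φ injective on all of ℤ_{31}, hence bijective (finite equal-size domain and codomain). In particular φ is surjective.
Since φ is surjective, we find the preimage of 22. The inverse of x ↦ x^11 on (ℤ_{31})^× is x ↦ x^11, because 11·11 = 121 = 4·30 + 1 ≡ 1 (mod 30) and x^{30} = 1 for x ≠ 0 (Fermat). So φ⁻¹(22) = 22^11 mod 31.
Repeated squaring mod 31: 22^1 ≡ 22, 22^2 ≡ 22² = 484 ≡ 19, 22^4 ≡ 19² = 361 ≡ 20, 22^8 ≡ 20² = 400 ≡ 28. Since 11 = 8 + 2 + 1, 22^11 ≡ 28·19·22: 28·19 = 532 ≡ 5, then 5·22 = 110 ≡ 17. So 22^11 ≡ 17 (mod 31).
Hence φ⁻¹(22) = 17.

17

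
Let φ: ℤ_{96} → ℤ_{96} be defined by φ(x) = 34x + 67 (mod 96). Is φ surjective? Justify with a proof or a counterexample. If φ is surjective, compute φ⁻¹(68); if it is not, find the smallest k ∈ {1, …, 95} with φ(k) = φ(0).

48

Since gcd(34, 96) = 2, we have 34x ≡ 0 (mod 2) for all x, so φ(x) ≡ 1 (mod 2).
But 0 ≢ 1 (mod 2), so 0 ∈ ℤ_{96} has no preimage. Therefore φ is not surjective.
Since φ is not surjective, we find the least positive k with φ(k) = φ(0): this means 34k ≡ 0 (mod 96), i.e. 96 ∣ 34k. Since gcd(34, 96) = 2, dividing through by 2 this holds exactly when 48 ∣ 17k, and as gcd(17, 48) = 1, exactly when 48 ∣ k.
The smallest positive such k is 48.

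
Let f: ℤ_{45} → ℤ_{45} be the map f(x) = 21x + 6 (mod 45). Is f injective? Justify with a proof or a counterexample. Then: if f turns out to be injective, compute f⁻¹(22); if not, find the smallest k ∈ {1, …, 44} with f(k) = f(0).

We have gcd(21, 45) = 3 > 1. Taking s = 0 and t = 15: f(0) = 6 and f(15) = 21·15 + 6 = 321 ≡ 6 (mod 45).
So f(0) = f(15) while 0 ≠ 15, hence f is not injective.
Since f is not injective, we find the least positive k with f(k) = f(0): this means 21k ≡ 0 (mod 45), i.e. 45 ∣ 21k. Since gcd(21, 45) = 3, dividing through by 3 this holds exactly when 15 ∣ 7k, and as gcd(7, 15) = 1, exactly when 15 ∣ k.
The smallest positive such k is 15.

15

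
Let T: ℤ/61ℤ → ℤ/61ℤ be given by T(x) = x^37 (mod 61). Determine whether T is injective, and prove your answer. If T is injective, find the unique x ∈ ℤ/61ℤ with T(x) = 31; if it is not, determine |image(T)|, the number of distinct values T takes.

Since 61 is prime, the nonzero elements of ℤ/61ℤ form a cyclic group of order 60.
As gcd(37, 60) = 1, raising to the 37th power is a bijection on this group: if x_1^37 ≡ x_2^37 then (x_1x_2^{−1})^37 = 1, and the only element of order dividing gcd(37, 60) = 1 is 1, so x_1 = x_2.
With T(0) = 0 this makes T injective on all of ℤ/61ℤ, hence bijective (finite equal-size domain and codomain). In particular T is injective.
Since T is injective, we find the preimage of 31. The inverse of x ↦ x^37 on (ℤ/61ℤ)^× is x ↦ x^13, because 37·13 = 481 = 8·60 + 1 ≡ 1 (mod 60) and x^{60} = 1 for x ≠ 0 (Fermat). So T⁻¹(31) = 31^13 mod 61.
Repeated squaring mod 61: 31^1 ≡ 31, 31^2 ≡ 31² = 961 ≡ 46, 31^4 ≡ 46² = 2116 ≡ 42, 31^8 ≡ 42² = 1764 ≡ 56. Since 13 = 8 + 4 + 1, 31^13 ≡ 56·42·31: 56·42 = 2352 ≡ 34, then 34·31 = 1054 ≡ 17. So 31^13 ≡ 17 (mod 61).
Hence T⁻¹(31) = 17.

17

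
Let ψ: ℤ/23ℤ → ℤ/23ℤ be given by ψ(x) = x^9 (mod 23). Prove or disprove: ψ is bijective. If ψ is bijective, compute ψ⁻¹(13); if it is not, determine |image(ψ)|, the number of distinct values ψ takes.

4

Since 23 is prime, the nonzero elements of ℤ/23ℤ form a cyclic group of order 22.
As gcd(9, 22) = 1, raising to the 9th power is a bijection on this group: if u^9 ≡ v^9 then (uv^{−1})^9 = 1, and the only element of order dividing gcd(9, 22) = 1 is 1, so u = v.
With ψ(0) = 0 this makes ψ injective on all of ℤ/23ℤ, hence bijective (finite equal-size domain and codomain). In particular ψ is bijective.
Since ψ is bijective, we find the preimage of 13. The inverse of x ↦ x^9 on (ℤ/23ℤ)^× is x ↦ x^5, because 9·5 = 45 = 2·22 + 1 ≡ 1 (mod 22) and x^{22} = 1 for x ≠ 0 (Fermat). So ψ⁻¹(13) = 13^5 mod 23.
Repeated squaring mod 23: 13^1 ≡ 13, 13^2 ≡ 13² = 169 ≡ 8, 13^4 ≡ 8² = 64 ≡ 18. Since 5 = 4 + 1, 13^5 ≡ 18·13: 18·13 = 234 ≡ 4. So 13^5 ≡ 4 (mod 23).
Hence ψ⁻¹(13) = 4.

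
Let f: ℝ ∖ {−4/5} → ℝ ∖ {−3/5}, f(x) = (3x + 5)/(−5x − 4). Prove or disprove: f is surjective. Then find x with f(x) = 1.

-9/8

For any y ≠ −3/5, solving y(−5x − 4) = 3x + 5 for x gives a well-defined x ≠ −4/5. So f is surjective.
Solving f(x) = 1: cross-multiplying gives 3x + 5 = 1(−5x − 4), which rearranges to 8x = −9, so x = −9/8.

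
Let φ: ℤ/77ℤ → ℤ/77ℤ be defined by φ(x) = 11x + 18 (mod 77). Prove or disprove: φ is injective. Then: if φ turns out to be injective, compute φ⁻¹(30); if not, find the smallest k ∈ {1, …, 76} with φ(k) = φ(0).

We have gcd(11, 77) = 11 > 1. Taking s = 0 and t = 7: φ(0) = 18 and φ(7) = 11·7 + 18 = 95 ≡ 18 (mod 77).
So φ(0) = φ(7) while 0 ≠ 7, so φ is not injective.
Since φ is not injective, we find the least positive k with φ(k) = φ(0): this means 11k ≡ 0 (mod 77), i.e. 77 ∣ 11k. Since gcd(11, 77) = 11, dividing through by 11 this holds exactly when 7 ∣ k.
The smallest positive such k is 7.

7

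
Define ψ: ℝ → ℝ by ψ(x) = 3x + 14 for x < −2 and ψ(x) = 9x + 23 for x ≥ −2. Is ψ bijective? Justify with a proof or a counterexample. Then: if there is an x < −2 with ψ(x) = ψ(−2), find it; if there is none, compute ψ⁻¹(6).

-3

Both pieces are strictly increasing (slopes 3 and 9), so each is injective on its own interval.
The left piece maps (−∞, −2) onto (−∞, 8); the right piece maps [−2, ∞) onto [5, ∞).
These images overlap. In particular ψ(−2) = 5 (right piece), and solving 3x + 14 = 5 on the left piece gives x = −3 < −2.
So ψ(−3) = ψ(−2) with −3 ≠ −2, and ψ is not injective, hence not bijective. This x = −3 is the requested value below −2.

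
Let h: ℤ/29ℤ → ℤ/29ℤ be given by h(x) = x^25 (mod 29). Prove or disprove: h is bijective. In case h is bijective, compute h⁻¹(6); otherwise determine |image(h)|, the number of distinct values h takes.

22

Since 29 is prime, the nonzero elements of ℤ/29ℤ form a cyclic group of order 28.
As gcd(25, 28) = 1, raising to the 25th power is a bijection on this group: if s^25 ≡ t^25 then (st^{−1})^25 = 1, and the only element of order dividing gcd(25, 28) = 1 is 1, so s = t.
With h(0) = 0 this makes h injective on all of ℤ/29ℤ, hence bijective (finite equal-size domain and codomain). In particular h is bijective.
Since h is bijective, we find the preimage of 6. The inverse of x ↦ x^25 on (ℤ/29ℤ)^× is x ↦ x^9, because 25·9 = 225 = 8·28 + 1 ≡ 1 (mod 28) and x^{28} = 1 for x ≠ 0 (Fermat). So h⁻¹(6) = 6^9 mod 29.
Repeated squaring mod 29: 6^1 ≡ 6, 6^2 ≡ 6² = 36 ≡ 7, 6^4 ≡ 7² = 49 ≡ 20, 6^8 ≡ 20² = 400 ≡ 23. Since 9 = 8 + 1, 6^9 ≡ 23·6: 23·6 = 138 ≡ 22. So 6^9 ≡ 22 (mod 29).
Hence h⁻¹(6) = 22.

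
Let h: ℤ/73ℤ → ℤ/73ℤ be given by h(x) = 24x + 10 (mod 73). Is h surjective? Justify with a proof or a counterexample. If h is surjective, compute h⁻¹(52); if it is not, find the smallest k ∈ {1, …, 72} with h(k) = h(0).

20

Since gcd(24, 73) = 1, 24 is invertible modulo 73. Euclid's algorithm: 73 = 3·24 + 1; back-substituting gives 1 = 70·24 − 23·73, so 24⁻¹ ≡ 70 (mod 73).
For any y ∈ ℤ/73ℤ, x = 70(y − 10) mod 73 satisfies h(x) = 24·70(y − 10) + 10 ≡ y (since 24·70 ≡ 1 mod 73). So every y has a preimage.
Therefore h is surjective.
Since h is surjective, we compute h⁻¹(52): solve 24x + 10 ≡ 52 (mod 73), i.e. 24x ≡ 42 (mod 73).
Multiplying by 24⁻¹ = 70 gives x ≡ 70·42 = 2940 = 40·73 + 20 ≡ 20 (mod 73).
Check: h(20) = 24·20 + 10 = 490 = 6·73 + 52 ≡ 52 (mod 73).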